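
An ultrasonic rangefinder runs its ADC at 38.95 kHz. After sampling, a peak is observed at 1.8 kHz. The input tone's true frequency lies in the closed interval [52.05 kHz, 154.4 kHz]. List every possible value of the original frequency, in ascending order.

76.1 kHz, 79.7 kHz, 115.05 kHz, 118.65 kHz, 154 kHz

Frequencies that alias to 1.8 kHz are k·fs ± 1.8 kHz for integer k ≥ 0.
k=0: 1.8 kHz.
k=1: 37.15 kHz, 40.75 kHz.
k=2: 76.1 kHz, 79.7 kHz.
k=3: 115.05 kHz, 118.65 kHz.
k=4: 154 kHz, 157.6 kHz.
k=5: 192.95 kHz, 196.55 kHz.
Within [52.05 kHz, 154.4 kHz]: 76.1 kHz, 79.7 kHz, 115.05 kHz, 118.65 kHz, 154 kHz.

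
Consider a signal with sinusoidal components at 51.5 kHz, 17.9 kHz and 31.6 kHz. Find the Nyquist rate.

103 kHz

Highest-frequency component: 51.5 kHz.
Nyquist rate = 2 × 51.5 kHz = 103 kHz.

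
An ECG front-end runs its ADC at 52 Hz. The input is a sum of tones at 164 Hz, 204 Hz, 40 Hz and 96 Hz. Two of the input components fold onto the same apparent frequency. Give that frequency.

fs/2 = 26 Hz.
164 Hz mod fs = 8 Hz.
8 Hz ≤ fs/2 = 26 Hz, appears at 8 Hz.
204 Hz mod fs = 48 Hz.
48 Hz > fs/2 = 26 Hz, folds to fs − 48 Hz = 4 Hz.
40 Hz > fs/2 = 26 Hz, folds to fs − 40 Hz = 12 Hz.
96 Hz mod fs = 44 Hz.
44 Hz > fs/2 = 26 Hz, folds to fs − 44 Hz = 8 Hz.
96 Hz and 164 Hz both map to 8 Hz.

8 Hz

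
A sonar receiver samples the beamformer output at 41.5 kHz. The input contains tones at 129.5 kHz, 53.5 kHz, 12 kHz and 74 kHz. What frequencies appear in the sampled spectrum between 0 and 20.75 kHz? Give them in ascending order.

fs/2 = 20.75 kHz.
129.5 kHz mod fs = 5 kHz.
5 kHz ≤ fs/2 = 20.75 kHz, appears at 5 kHz.
53.5 kHz mod fs = 12 kHz.
12 kHz ≤ fs/2 = 20.75 kHz, appears at 12 kHz.
12 kHz ≤ fs/2 = 20.75 kHz, passes unchanged.
74 kHz mod fs = 32.5 kHz.
32.5 kHz > fs/2 = 20.75 kHz, folds to fs − 32.5 kHz = 9 kHz.
Distinct values: {5 kHz, 9 kHz, 12 kHz}.

5 kHz, 9 kHz, 12 kHz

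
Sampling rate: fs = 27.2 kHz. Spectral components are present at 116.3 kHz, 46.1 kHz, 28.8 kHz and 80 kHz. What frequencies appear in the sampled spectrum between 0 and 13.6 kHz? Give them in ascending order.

fs/2 = 13.6 kHz.
116.3 kHz mod fs = 7.5 kHz.
7.5 kHz ≤ fs/2 = 13.6 kHz, appears at 7.5 kHz.
46.1 kHz mod fs = 18.9 kHz.
18.9 kHz > fs/2 = 13.6 kHz, folds to fs − 18.9 kHz = 8.3 kHz.
28.8 kHz mod fs = 1.6 kHz.
1.6 kHz ≤ fs/2 = 13.6 kHz, appears at 1.6 kHz.
80 kHz mod fs = 25.6 kHz.
25.6 kHz > fs/2 = 13.6 kHz, folds to fs − 25.6 kHz = 1.6 kHz.
Distinct values: {1.6 kHz, 7.5 kHz, 8.3 kHz}.

1.6 kHz, 7.5 kHz, 8.3 kHz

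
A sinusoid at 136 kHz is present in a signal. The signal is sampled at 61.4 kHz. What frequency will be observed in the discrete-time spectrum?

136 kHz mod fs = 13.2 kHz.
13.2 kHz ≤ fs/2 = 30.7 kHz, appears at 13.2 kHz.

13.2 kHz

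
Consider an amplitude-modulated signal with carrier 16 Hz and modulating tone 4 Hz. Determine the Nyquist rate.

40 Hz

AM sidebands sit at fc ± fm = 12 Hz and 20 Hz.
Highest-frequency component: 20 Hz.
Nyquist rate = 2 × 20 Hz = 40 Hz.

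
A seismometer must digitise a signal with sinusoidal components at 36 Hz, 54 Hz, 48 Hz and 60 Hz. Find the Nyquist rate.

Highest-frequency component: 60 Hz.
Nyquist rate = 2 × 60 Hz = 120 Hz.

120 Hz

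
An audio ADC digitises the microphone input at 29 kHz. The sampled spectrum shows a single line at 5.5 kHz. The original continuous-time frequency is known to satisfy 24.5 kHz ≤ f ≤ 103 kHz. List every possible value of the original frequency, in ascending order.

Frequencies that alias to 5.5 kHz are k·fs ± 5.5 kHz for integer k ≥ 0.
k=0: 5.5 kHz.
k=1: 23.5 kHz, 34.5 kHz.
k=2: 52.5 kHz, 63.5 kHz.
k=3: 81.5 kHz, 92.5 kHz.
k=4: 110.5 kHz, 121.5 kHz.
Within [24.5 kHz, 103 kHz]: 34.5 kHz, 52.5 kHz, 63.5 kHz, 81.5 kHz, 92.5 kHz.

34.5 kHz, 52.5 kHz, 63.5 kHz, 81.5 kHz, 92.5 kHz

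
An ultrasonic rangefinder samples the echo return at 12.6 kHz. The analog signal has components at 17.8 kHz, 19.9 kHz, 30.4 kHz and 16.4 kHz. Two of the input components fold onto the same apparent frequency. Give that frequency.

5.2 kHz

fs/2 = 6.3 kHz.
17.8 kHz mod fs = 5.2 kHz.
5.2 kHz ≤ fs/2 = 6.3 kHz, appears at 5.2 kHz.
19.9 kHz mod fs = 7.3 kHz.
7.3 kHz > fs/2 = 6.3 kHz, folds to fs − 7.3 kHz = 5.3 kHz.
30.4 kHz mod fs = 5.2 kHz.
5.2 kHz ≤ fs/2 = 6.3 kHz, appears at 5.2 kHz.
16.4 kHz mod fs = 3.8 kHz.
3.8 kHz ≤ fs/2 = 6.3 kHz, appears at 3.8 kHz.
17.8 kHz and 30.4 kHz both map to 5.2 kHz.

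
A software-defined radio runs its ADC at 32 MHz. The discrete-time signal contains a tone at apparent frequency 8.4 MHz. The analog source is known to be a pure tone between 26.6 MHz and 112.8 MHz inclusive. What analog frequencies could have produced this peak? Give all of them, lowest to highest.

Frequencies that alias to 8.4 MHz are k·fs ± 8.4 MHz for integer k ≥ 0.
k=0: 8.4 MHz.
k=1: 23.6 MHz, 40.4 MHz.
k=2: 55.6 MHz, 72.4 MHz.
k=3: 87.6 MHz, 104.4 MHz.
k=4: 119.6 MHz, 136.4 MHz.
Within [26.6 MHz, 112.8 MHz]: 40.4 MHz, 55.6 MHz, 72.4 MHz, 87.6 MHz, 104.4 MHz.

40.4 MHz, 55.6 MHz, 72.4 MHz, 87.6 MHz, 104.4 MHz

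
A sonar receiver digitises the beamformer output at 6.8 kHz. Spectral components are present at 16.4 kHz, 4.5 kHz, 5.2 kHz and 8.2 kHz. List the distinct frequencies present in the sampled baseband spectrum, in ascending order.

fs/2 = 3.4 kHz.
16.4 kHz mod fs = 2.8 kHz.
2.8 kHz ≤ fs/2 = 3.4 kHz, appears at 2.8 kHz.
4.5 kHz > fs/2 = 3.4 kHz, folds to fs − 4.5 kHz = 2.3 kHz.
5.2 kHz > fs/2 = 3.4 kHz, folds to fs − 5.2 kHz = 1.6 kHz.
8.2 kHz mod fs = 1.4 kHz.
1.4 kHz ≤ fs/2 = 3.4 kHz, appears at 1.4 kHz.
Distinct values: {1.4 kHz, 1.6 kHz, 2.3 kHz, 2.8 kHz}.

1.4 kHz, 1.6 kHz, 2.3 kHz, 2.8 kHz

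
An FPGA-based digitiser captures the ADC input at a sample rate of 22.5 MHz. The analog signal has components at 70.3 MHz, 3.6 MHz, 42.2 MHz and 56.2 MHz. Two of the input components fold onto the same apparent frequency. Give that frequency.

2.8 MHz

fs/2 = 11.25 MHz.
70.3 MHz mod fs = 2.8 MHz.
2.8 MHz ≤ fs/2 = 11.25 MHz, appears at 2.8 MHz.
3.6 MHz ≤ fs/2 = 11.25 MHz, passes unchanged.
42.2 MHz mod fs = 19.7 MHz.
19.7 MHz > fs/2 = 11.25 MHz, folds to fs − 19.7 MHz = 2.8 MHz.
56.2 MHz mod fs = 11.2 MHz.
11.2 MHz ≤ fs/2 = 11.25 MHz, appears at 11.2 MHz.
42.2 MHz and 70.3 MHz both map to 2.8 MHz.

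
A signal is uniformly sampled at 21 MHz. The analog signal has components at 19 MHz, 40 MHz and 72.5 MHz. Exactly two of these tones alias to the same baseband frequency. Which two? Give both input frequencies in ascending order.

fs/2 = 10.5 MHz.
19 MHz > fs/2 = 10.5 MHz, folds to fs − 19 MHz = 2 MHz.
40 MHz mod fs = 19 MHz.
19 MHz > fs/2 = 10.5 MHz, folds to fs − 19 MHz = 2 MHz.
72.5 MHz mod fs = 9.5 MHz.
9.5 MHz ≤ fs/2 = 10.5 MHz, appears at 9.5 MHz.
19 MHz and 40 MHz both map to 2 MHz.

19 MHz, 40 MHz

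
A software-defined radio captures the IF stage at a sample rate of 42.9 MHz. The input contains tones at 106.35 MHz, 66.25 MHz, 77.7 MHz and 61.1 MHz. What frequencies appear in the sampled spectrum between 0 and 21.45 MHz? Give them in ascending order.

fs/2 = 21.45 MHz.
106.35 MHz mod fs = 20.55 MHz.
20.55 MHz ≤ fs/2 = 21.45 MHz, appears at 20.55 MHz.
66.25 MHz mod fs = 23.35 MHz.
23.35 MHz > fs/2 = 21.45 MHz, folds to fs − 23.35 MHz = 19.55 MHz.
77.7 MHz mod fs = 34.8 MHz.
34.8 MHz > fs/2 = 21.45 MHz, folds to fs − 34.8 MHz = 8.1 MHz.
61.1 MHz mod fs = 18.2 MHz.
18.2 MHz ≤ fs/2 = 21.45 MHz, appears at 18.2 MHz.
Distinct values: {8.1 MHz, 18.2 MHz, 19.55 MHz, 20.55 MHz}.

8.1 MHz, 18.2 MHz, 19.55 MHz, 20.55 MHz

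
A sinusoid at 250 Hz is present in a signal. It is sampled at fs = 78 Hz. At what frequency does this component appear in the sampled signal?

16 Hz

250 Hz mod fs = 16 Hz.
16 Hz ≤ fs/2 = 39 Hz, appears at 16 Hz.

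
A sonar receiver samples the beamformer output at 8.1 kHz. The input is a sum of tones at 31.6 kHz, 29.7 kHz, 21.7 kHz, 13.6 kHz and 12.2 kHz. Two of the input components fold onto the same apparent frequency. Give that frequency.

2.6 kHz

fs/2 = 4.05 kHz.
31.6 kHz mod fs = 7.3 kHz.
7.3 kHz > fs/2 = 4.05 kHz, folds to fs − 7.3 kHz = 0.8 kHz.
29.7 kHz mod fs = 5.4 kHz.
5.4 kHz > fs/2 = 4.05 kHz, folds to fs − 5.4 kHz = 2.7 kHz.
21.7 kHz mod fs = 5.5 kHz.
5.5 kHz > fs/2 = 4.05 kHz, folds to fs − 5.5 kHz = 2.6 kHz.
13.6 kHz mod fs = 5.5 kHz.
5.5 kHz > fs/2 = 4.05 kHz, folds to fs − 5.5 kHz = 2.6 kHz.
12.2 kHz mod fs = 4.1 kHz.
4.1 kHz > fs/2 = 4.05 kHz, folds to fs − 4.1 kHz = 4 kHz.
13.6 kHz and 21.7 kHz both map to 2.6 kHz.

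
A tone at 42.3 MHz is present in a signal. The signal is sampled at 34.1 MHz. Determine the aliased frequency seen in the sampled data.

42.3 MHz mod fs = 8.2 MHz.
8.2 MHz ≤ fs/2 = 17.05 MHz, appears at 8.2 MHz.

8.2 MHz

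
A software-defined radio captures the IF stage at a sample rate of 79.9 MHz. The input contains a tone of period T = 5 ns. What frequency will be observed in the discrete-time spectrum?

39.7 MHz

T = 5 ns → f = 1/T = 200 MHz.
200 MHz mod fs = 40.2 MHz.
40.2 MHz > fs/2 = 39.95 MHz, folds to fs − 40.2 MHz = 39.7 MHz.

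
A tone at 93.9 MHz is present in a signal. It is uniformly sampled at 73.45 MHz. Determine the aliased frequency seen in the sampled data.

93.9 MHz mod fs = 20.45 MHz.
20.45 MHz ≤ fs/2 = 36.725 MHz, appears at 20.45 MHz.

20.45 MHz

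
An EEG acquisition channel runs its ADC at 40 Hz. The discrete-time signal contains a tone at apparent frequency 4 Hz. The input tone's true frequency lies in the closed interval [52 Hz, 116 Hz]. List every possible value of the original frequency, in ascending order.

76 Hz, 84 Hz, 116 Hz

Frequencies that alias to 4 Hz are k·fs ± 4 Hz for integer k ≥ 0.
k=0: 4 Hz.
k=1: 36 Hz, 44 Hz.
k=2: 76 Hz, 84 Hz.
k=3: 116 Hz, 124 Hz.
k=4: 156 Hz, 164 Hz.
Within [52 Hz, 116 Hz]: 76 Hz, 84 Hz, 116 Hz.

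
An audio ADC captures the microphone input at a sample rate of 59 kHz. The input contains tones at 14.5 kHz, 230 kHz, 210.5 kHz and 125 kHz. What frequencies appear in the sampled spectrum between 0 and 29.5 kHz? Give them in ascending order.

fs/2 = 29.5 kHz.
14.5 kHz ≤ fs/2 = 29.5 kHz, passes unchanged.
230 kHz mod fs = 53 kHz.
53 kHz > fs/2 = 29.5 kHz, folds to fs − 53 kHz = 6 kHz.
210.5 kHz mod fs = 33.5 kHz.
33.5 kHz > fs/2 = 29.5 kHz, folds to fs − 33.5 kHz = 25.5 kHz.
125 kHz mod fs = 7 kHz.
7 kHz ≤ fs/2 = 29.5 kHz, appears at 7 kHz.
Distinct values: {6 kHz, 7 kHz, 14.5 kHz, 25.5 kHz}.

6 kHz, 7 kHz, 14.5 kHz, 25.5 kHz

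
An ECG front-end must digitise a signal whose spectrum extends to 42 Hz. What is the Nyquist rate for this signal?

Nyquist rate = 2 × 42 Hz = 84 Hz.

84 Hz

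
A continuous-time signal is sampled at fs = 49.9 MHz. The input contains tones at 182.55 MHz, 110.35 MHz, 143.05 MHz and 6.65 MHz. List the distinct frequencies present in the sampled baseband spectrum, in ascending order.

6.65 MHz, 10.55 MHz, 17.05 MHz

fs/2 = 24.95 MHz.
182.55 MHz mod fs = 32.85 MHz.
32.85 MHz > fs/2 = 24.95 MHz, folds to fs − 32.85 MHz = 17.05 MHz.
110.35 MHz mod fs = 10.55 MHz.
10.55 MHz ≤ fs/2 = 24.95 MHz, appears at 10.55 MHz.
143.05 MHz mod fs = 43.25 MHz.
43.25 MHz > fs/2 = 24.95 MHz, folds to fs − 43.25 MHz = 6.65 MHz.
6.65 MHz ≤ fs/2 = 24.95 MHz, passes unchanged.
Distinct values: {6.65 MHz, 10.55 MHz, 17.05 MHz}.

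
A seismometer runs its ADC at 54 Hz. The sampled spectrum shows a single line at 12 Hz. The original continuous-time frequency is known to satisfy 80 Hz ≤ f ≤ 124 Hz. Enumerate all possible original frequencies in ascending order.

Frequencies that alias to 12 Hz are k·fs ± 12 Hz for integer k ≥ 0.
k=0: 12 Hz.
k=1: 42 Hz, 66 Hz.
k=2: 96 Hz, 120 Hz.
k=3: 150 Hz, 174 Hz.
Within [80 Hz, 124 Hz]: 96 Hz, 120 Hz.

96 Hz, 120 Hz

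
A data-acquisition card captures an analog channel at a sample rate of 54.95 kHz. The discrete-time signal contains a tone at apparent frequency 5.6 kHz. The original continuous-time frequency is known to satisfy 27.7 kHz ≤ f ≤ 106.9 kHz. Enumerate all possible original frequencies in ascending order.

Frequencies that alias to 5.6 kHz are k·fs ± 5.6 kHz for integer k ≥ 0.
k=0: 5.6 kHz.
k=1: 49.35 kHz, 60.55 kHz.
k=2: 104.3 kHz, 115.5 kHz.
k=3: 159.25 kHz, 170.45 kHz.
Within [27.7 kHz, 106.9 kHz]: 49.35 kHz, 60.55 kHz, 104.3 kHz.

49.35 kHz, 60.55 kHz, 104.3 kHz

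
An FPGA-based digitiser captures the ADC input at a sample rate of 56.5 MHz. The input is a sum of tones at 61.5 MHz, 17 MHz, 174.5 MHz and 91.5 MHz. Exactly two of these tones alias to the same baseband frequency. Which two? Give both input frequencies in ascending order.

fs/2 = 28.25 MHz.
61.5 MHz mod fs = 5 MHz.
5 MHz ≤ fs/2 = 28.25 MHz, appears at 5 MHz.
17 MHz ≤ fs/2 = 28.25 MHz, passes unchanged.
174.5 MHz mod fs = 5 MHz.
5 MHz ≤ fs/2 = 28.25 MHz, appears at 5 MHz.
91.5 MHz mod fs = 35 MHz.
35 MHz > fs/2 = 28.25 MHz, folds to fs − 35 MHz = 21.5 MHz.
61.5 MHz and 174.5 MHz both map to 5 MHz.

61.5 MHz, 174.5 MHz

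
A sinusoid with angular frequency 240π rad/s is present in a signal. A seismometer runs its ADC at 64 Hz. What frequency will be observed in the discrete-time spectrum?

8 Hz

ω = 240π rad/s → f = ω/(2π) = 120 Hz.
120 Hz mod fs = 56 Hz.
56 Hz > fs/2 = 32 Hz, folds to fs − 56 Hz = 8 Hz.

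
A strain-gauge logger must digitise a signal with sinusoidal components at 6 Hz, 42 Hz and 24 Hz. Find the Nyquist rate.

Highest-frequency component: 42 Hz.
Nyquist rate = 2 × 42 Hz = 84 Hz.

84 Hz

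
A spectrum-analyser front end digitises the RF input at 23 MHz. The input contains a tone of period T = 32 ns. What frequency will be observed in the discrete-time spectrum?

T = 32 ns → f = 1/T = 31.25 MHz.
31.25 MHz mod fs = 8.25 MHz.
8.25 MHz ≤ fs/2 = 11.5 MHz, appears at 8.25 MHz.

8.25 MHz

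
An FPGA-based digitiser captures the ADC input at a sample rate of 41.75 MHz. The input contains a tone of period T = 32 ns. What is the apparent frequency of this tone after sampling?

10.5 MHz

T = 32 ns → f = 1/T = 31.25 MHz.
31.25 MHz > fs/2 = 20.875 MHz, folds to fs − 31.25 MHz = 10.5 MHz.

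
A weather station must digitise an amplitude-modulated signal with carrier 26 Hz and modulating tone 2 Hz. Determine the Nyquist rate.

AM sidebands sit at fc ± fm = 24 Hz and 28 Hz.
Highest-frequency component: 28 Hz.
Nyquist rate = 2 × 28 Hz = 56 Hz.

56 Hz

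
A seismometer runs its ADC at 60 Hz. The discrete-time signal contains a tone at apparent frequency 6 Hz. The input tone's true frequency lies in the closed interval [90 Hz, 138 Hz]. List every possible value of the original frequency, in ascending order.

114 Hz, 126 Hz

Frequencies that alias to 6 Hz are k·fs ± 6 Hz for integer k ≥ 0.
k=0: 6 Hz.
k=1: 54 Hz, 66 Hz.
k=2: 114 Hz, 126 Hz.
k=3: 174 Hz, 186 Hz.
Within [90 Hz, 138 Hz]: 114 Hz, 126 Hz.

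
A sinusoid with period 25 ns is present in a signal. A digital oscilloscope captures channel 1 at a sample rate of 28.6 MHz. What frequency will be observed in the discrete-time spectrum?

T = 25 ns → f = 1/T = 40 MHz.
40 MHz mod fs = 11.4 MHz.
11.4 MHz ≤ fs/2 = 14.3 MHz, appears at 11.4 MHz.

11.4 MHz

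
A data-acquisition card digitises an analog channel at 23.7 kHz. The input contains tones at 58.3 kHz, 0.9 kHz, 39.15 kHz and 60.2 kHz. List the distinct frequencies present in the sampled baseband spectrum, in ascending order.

fs/2 = 11.85 kHz.
58.3 kHz mod fs = 10.9 kHz.
10.9 kHz ≤ fs/2 = 11.85 kHz, appears at 10.9 kHz.
0.9 kHz ≤ fs/2 = 11.85 kHz, passes unchanged.
39.15 kHz mod fs = 15.45 kHz.
15.45 kHz > fs/2 = 11.85 kHz, folds to fs − 15.45 kHz = 8.25 kHz.
60.2 kHz mod fs = 12.8 kHz.
12.8 kHz > fs/2 = 11.85 kHz, folds to fs − 12.8 kHz = 10.9 kHz.
Distinct values: {0.9 kHz, 8.25 kHz, 10.9 kHz}.

0.9 kHz, 8.25 kHz, 10.9 kHz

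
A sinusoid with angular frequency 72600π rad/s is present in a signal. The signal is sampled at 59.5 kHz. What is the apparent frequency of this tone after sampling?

23.2 kHz

ω = 72600π rad/s → f = ω/(2π) = 36300 Hz = 36.3 kHz.
36.3 kHz > fs/2 = 29.75 kHz, folds to fs − 36.3 kHz = 23.2 kHz.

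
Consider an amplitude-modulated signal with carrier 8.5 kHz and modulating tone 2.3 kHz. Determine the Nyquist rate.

21.6 kHz

AM sidebands sit at fc ± fm = 6.2 kHz and 10.8 kHz.
Highest-frequency component: 10.8 kHz.
Nyquist rate = 2 × 10.8 kHz = 21.6 kHz.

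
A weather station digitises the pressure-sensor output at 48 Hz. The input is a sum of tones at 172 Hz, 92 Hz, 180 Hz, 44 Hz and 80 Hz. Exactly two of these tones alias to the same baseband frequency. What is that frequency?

fs/2 = 24 Hz.
172 Hz mod fs = 28 Hz.
28 Hz > fs/2 = 24 Hz, folds to fs − 28 Hz = 20 Hz.
92 Hz mod fs = 44 Hz.
44 Hz > fs/2 = 24 Hz, folds to fs − 44 Hz = 4 Hz.
180 Hz mod fs = 36 Hz.
36 Hz > fs/2 = 24 Hz, folds to fs − 36 Hz = 12 Hz.
44 Hz > fs/2 = 24 Hz, folds to fs − 44 Hz = 4 Hz.
80 Hz mod fs = 32 Hz.
32 Hz > fs/2 = 24 Hz, folds to fs − 32 Hz = 16 Hz.
44 Hz and 92 Hz both map to 4 Hz.

4 Hz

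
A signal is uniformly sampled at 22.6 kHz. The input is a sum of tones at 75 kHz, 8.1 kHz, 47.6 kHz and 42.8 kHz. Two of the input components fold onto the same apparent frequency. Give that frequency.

2.4 kHz

fs/2 = 11.3 kHz.
75 kHz mod fs = 7.2 kHz.
7.2 kHz ≤ fs/2 = 11.3 kHz, appears at 7.2 kHz.
8.1 kHz ≤ fs/2 = 11.3 kHz, passes unchanged.
47.6 kHz mod fs = 2.4 kHz.
2.4 kHz ≤ fs/2 = 11.3 kHz, appears at 2.4 kHz.
42.8 kHz mod fs = 20.2 kHz.
20.2 kHz > fs/2 = 11.3 kHz, folds to fs − 20.2 kHz = 2.4 kHz.
42.8 kHz and 47.6 kHz both map to 2.4 kHz.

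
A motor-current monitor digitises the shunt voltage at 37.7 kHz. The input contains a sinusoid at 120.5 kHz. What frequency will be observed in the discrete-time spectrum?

7.4 kHz

120.5 kHz mod fs = 7.4 kHz.
7.4 kHz ≤ fs/2 = 18.85 kHz, appears at 7.4 kHz.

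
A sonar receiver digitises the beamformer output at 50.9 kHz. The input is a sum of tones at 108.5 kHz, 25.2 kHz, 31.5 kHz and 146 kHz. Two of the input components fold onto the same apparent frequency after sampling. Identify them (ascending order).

fs/2 = 25.45 kHz.
108.5 kHz mod fs = 6.7 kHz.
6.7 kHz ≤ fs/2 = 25.45 kHz, appears at 6.7 kHz.
25.2 kHz ≤ fs/2 = 25.45 kHz, passes unchanged.
31.5 kHz > fs/2 = 25.45 kHz, folds to fs − 31.5 kHz = 19.4 kHz.
146 kHz mod fs = 44.2 kHz.
44.2 kHz > fs/2 = 25.45 kHz, folds to fs − 44.2 kHz = 6.7 kHz.
108.5 kHz and 146 kHz both map to 6.7 kHz.

108.5 kHz, 146 kHz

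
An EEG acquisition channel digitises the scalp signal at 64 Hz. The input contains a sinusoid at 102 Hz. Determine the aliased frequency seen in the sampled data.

26 Hz

102 Hz mod fs = 38 Hz.
38 Hz > fs/2 = 32 Hz, folds to fs − 38 Hz = 26 Hz.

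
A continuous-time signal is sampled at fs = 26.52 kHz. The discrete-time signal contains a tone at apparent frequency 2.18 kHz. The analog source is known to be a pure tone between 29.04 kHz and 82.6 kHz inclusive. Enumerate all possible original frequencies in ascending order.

Frequencies that alias to 2.18 kHz are k·fs ± 2.18 kHz for integer k ≥ 0.
k=0: 2.18 kHz.
k=1: 24.34 kHz, 28.7 kHz.
k=2: 50.86 kHz, 55.22 kHz.
k=3: 77.38 kHz, 81.74 kHz.
k=4: 103.9 kHz, 108.26 kHz.
Within [29.04 kHz, 82.6 kHz]: 50.86 kHz, 55.22 kHz, 77.38 kHz, 81.74 kHz.

50.86 kHz, 55.22 kHz, 77.38 kHz, 81.74 kHz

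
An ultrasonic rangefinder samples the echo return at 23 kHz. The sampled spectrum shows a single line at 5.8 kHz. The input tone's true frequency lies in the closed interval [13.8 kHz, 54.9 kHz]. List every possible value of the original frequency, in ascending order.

17.2 kHz, 28.8 kHz, 40.2 kHz, 51.8 kHz

Frequencies that alias to 5.8 kHz are k·fs ± 5.8 kHz for integer k ≥ 0.
k=0: 5.8 kHz.
k=1: 17.2 kHz, 28.8 kHz.
k=2: 40.2 kHz, 51.8 kHz.
k=3: 63.2 kHz, 74.8 kHz.
Within [13.8 kHz, 54.9 kHz]: 17.2 kHz, 28.8 kHz, 40.2 kHz, 51.8 kHz.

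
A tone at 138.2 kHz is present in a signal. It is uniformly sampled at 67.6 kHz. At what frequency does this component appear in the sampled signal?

3 kHz

138.2 kHz mod fs = 3 kHz.
3 kHz ≤ fs/2 = 33.8 kHz, appears at 3 kHz.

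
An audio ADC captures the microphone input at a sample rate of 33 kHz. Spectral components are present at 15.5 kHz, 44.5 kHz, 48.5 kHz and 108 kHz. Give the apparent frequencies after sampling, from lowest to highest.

9 kHz, 11.5 kHz, 15.5 kHz

fs/2 = 16.5 kHz.
15.5 kHz ≤ fs/2 = 16.5 kHz, passes unchanged.
44.5 kHz mod fs = 11.5 kHz.
11.5 kHz ≤ fs/2 = 16.5 kHz, appears at 11.5 kHz.
48.5 kHz mod fs = 15.5 kHz.
15.5 kHz ≤ fs/2 = 16.5 kHz, appears at 15.5 kHz.
108 kHz mod fs = 9 kHz.
9 kHz ≤ fs/2 = 16.5 kHz, appears at 9 kHz.
Distinct values: {9 kHz, 11.5 kHz, 15.5 kHz}.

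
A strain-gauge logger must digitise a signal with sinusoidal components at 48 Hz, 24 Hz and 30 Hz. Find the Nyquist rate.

96 Hz

Highest-frequency component: 48 Hz.
Nyquist rate = 2 × 48 Hz = 96 Hz.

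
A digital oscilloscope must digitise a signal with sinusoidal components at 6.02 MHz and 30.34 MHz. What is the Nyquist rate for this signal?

Highest-frequency component: 30.34 MHz.
Nyquist rate = 2 × 30.34 MHz = 60.68 MHz.

60.68 MHz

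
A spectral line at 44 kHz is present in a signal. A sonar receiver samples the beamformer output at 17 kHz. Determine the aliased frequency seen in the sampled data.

7 kHz

44 kHz mod fs = 10 kHz.
10 kHz > fs/2 = 8.5 kHz, folds to fs − 10 kHz = 7 kHz.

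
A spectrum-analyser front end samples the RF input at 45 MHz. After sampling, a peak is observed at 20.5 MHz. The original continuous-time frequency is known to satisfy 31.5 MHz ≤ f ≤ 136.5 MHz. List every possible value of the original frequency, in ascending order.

65.5 MHz, 69.5 MHz, 110.5 MHz, 114.5 MHz

Frequencies that alias to 20.5 MHz are k·fs ± 20.5 MHz for integer k ≥ 0.
k=0: 20.5 MHz.
k=1: 24.5 MHz, 65.5 MHz.
k=2: 69.5 MHz, 110.5 MHz.
k=3: 114.5 MHz, 155.5 MHz.
k=4: 159.5 MHz, 200.5 MHz.
Within [31.5 MHz, 136.5 MHz]: 65.5 MHz, 69.5 MHz, 110.5 MHz, 114.5 MHz.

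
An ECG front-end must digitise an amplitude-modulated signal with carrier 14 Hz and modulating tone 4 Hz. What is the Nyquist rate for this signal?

36 Hz

AM sidebands sit at fc ± fm = 10 Hz and 18 Hz.
Highest-frequency component: 18 Hz.
Nyquist rate = 2 × 18 Hz = 36 Hz.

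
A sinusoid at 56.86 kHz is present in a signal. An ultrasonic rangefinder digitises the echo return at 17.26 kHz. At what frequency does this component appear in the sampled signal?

56.86 kHz mod fs = 5.08 kHz.
5.08 kHz ≤ fs/2 = 8.63 kHz, appears at 5.08 kHz.

5.08 kHz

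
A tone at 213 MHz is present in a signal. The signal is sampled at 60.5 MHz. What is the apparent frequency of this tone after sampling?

29 MHz

213 MHz mod fs = 31.5 MHz.
31.5 MHz > fs/2 = 30.25 MHz, folds to fs − 31.5 MHz = 29 MHz.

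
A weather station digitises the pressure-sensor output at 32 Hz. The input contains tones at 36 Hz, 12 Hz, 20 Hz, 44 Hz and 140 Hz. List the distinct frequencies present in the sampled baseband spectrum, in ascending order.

fs/2 = 16 Hz.
36 Hz mod fs = 4 Hz.
4 Hz ≤ fs/2 = 16 Hz, appears at 4 Hz.
12 Hz ≤ fs/2 = 16 Hz, passes unchanged.
20 Hz > fs/2 = 16 Hz, folds to fs − 20 Hz = 12 Hz.
44 Hz mod fs = 12 Hz.
12 Hz ≤ fs/2 = 16 Hz, appears at 12 Hz.
140 Hz mod fs = 12 Hz.
12 Hz ≤ fs/2 = 16 Hz, appears at 12 Hz.
Distinct values: {4 Hz, 12 Hz}.

4 Hz, 12 Hz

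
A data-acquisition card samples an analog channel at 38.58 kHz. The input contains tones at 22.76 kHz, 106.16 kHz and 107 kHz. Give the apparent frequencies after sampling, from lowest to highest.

8.74 kHz, 9.58 kHz, 15.82 kHz

fs/2 = 19.29 kHz.
22.76 kHz > fs/2 = 19.29 kHz, folds to fs − 22.76 kHz = 15.82 kHz.
106.16 kHz mod fs = 29 kHz.
29 kHz > fs/2 = 19.29 kHz, folds to fs − 29 kHz = 9.58 kHz.
107 kHz mod fs = 29.84 kHz.
29.84 kHz > fs/2 = 19.29 kHz, folds to fs − 29.84 kHz = 8.74 kHz.
Distinct values: {8.74 kHz, 9.58 kHz, 15.82 kHz}.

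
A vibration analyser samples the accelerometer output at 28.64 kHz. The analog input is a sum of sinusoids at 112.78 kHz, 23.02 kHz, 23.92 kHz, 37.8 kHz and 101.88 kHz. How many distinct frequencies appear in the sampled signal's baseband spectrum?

fs/2 = 14.32 kHz.
112.78 kHz mod fs = 26.86 kHz.
26.86 kHz > fs/2 = 14.32 kHz, folds to fs − 26.86 kHz = 1.78 kHz.
23.02 kHz > fs/2 = 14.32 kHz, folds to fs − 23.02 kHz = 5.62 kHz.
23.92 kHz > fs/2 = 14.32 kHz, folds to fs − 23.92 kHz = 4.72 kHz.
37.8 kHz mod fs = 9.16 kHz.
9.16 kHz ≤ fs/2 = 14.32 kHz, appears at 9.16 kHz.
101.88 kHz mod fs = 15.96 kHz.
15.96 kHz > fs/2 = 14.32 kHz, folds to fs − 15.96 kHz = 12.68 kHz.
Distinct values: {1.78 kHz, 4.72 kHz, 5.62 kHz, 9.16 kHz, 12.68 kHz} → 5.

5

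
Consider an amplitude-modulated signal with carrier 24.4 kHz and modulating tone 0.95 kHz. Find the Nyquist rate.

AM sidebands sit at fc ± fm = 23.45 kHz and 25.35 kHz.
Highest-frequency component: 25.35 kHz.
Nyquist rate = 2 × 25.35 kHz = 50.7 kHz.

50.7 kHz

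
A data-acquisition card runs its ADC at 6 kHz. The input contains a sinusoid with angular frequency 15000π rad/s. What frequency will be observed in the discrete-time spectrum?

1.5 kHz

ω = 15000π rad/s → f = ω/(2π) = 7500 Hz = 7.5 kHz.
7.5 kHz mod fs = 1.5 kHz.
1.5 kHz ≤ fs/2 = 3 kHz, appears at 1.5 kHz.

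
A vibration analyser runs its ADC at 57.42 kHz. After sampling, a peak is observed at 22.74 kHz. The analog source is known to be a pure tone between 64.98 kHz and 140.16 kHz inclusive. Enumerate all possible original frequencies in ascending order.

Frequencies that alias to 22.74 kHz are k·fs ± 22.74 kHz for integer k ≥ 0.
k=0: 22.74 kHz.
k=1: 34.68 kHz, 80.16 kHz.
k=2: 92.1 kHz, 137.58 kHz.
k=3: 149.52 kHz, 195 kHz.
Within [64.98 kHz, 140.16 kHz]: 80.16 kHz, 92.1 kHz, 137.58 kHz.

80.16 kHz, 92.1 kHz, 137.58 kHz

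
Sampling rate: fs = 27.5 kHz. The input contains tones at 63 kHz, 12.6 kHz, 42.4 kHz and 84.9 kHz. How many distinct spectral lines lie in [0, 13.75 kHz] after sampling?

fs/2 = 13.75 kHz.
63 kHz mod fs = 8 kHz.
8 kHz ≤ fs/2 = 13.75 kHz, appears at 8 kHz.
12.6 kHz ≤ fs/2 = 13.75 kHz, passes unchanged.
42.4 kHz mod fs = 14.9 kHz.
14.9 kHz > fs/2 = 13.75 kHz, folds to fs − 14.9 kHz = 12.6 kHz.
84.9 kHz mod fs = 2.4 kHz.
2.4 kHz ≤ fs/2 = 13.75 kHz, appears at 2.4 kHz.
Distinct values: {2.4 kHz, 8 kHz, 12.6 kHz} → 3.

3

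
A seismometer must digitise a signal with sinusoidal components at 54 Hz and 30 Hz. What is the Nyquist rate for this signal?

108 Hz

Highest-frequency component: 54 Hz.
Nyquist rate = 2 × 54 Hz = 108 Hz.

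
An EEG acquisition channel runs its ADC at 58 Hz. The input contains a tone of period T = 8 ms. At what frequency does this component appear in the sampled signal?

T = 8 ms → f = 1/T = 125 Hz.
125 Hz mod fs = 9 Hz.
9 Hz ≤ fs/2 = 29 Hz, appears at 9 Hz.

9 Hz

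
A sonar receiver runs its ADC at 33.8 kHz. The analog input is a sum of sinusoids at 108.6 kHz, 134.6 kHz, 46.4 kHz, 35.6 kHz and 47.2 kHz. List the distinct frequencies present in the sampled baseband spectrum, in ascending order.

fs/2 = 16.9 kHz.
108.6 kHz mod fs = 7.2 kHz.
7.2 kHz ≤ fs/2 = 16.9 kHz, appears at 7.2 kHz.
134.6 kHz mod fs = 33.2 kHz.
33.2 kHz > fs/2 = 16.9 kHz, folds to fs − 33.2 kHz = 0.6 kHz.
46.4 kHz mod fs = 12.6 kHz.
12.6 kHz ≤ fs/2 = 16.9 kHz, appears at 12.6 kHz.
35.6 kHz mod fs = 1.8 kHz.
1.8 kHz ≤ fs/2 = 16.9 kHz, appears at 1.8 kHz.
47.2 kHz mod fs = 13.4 kHz.
13.4 kHz ≤ fs/2 = 16.9 kHz, appears at 13.4 kHz.
Distinct values: {0.6 kHz, 1.8 kHz, 7.2 kHz, 12.6 kHz, 13.4 kHz}.

0.6 kHz, 1.8 kHz, 7.2 kHz, 12.6 kHz, 13.4 kHz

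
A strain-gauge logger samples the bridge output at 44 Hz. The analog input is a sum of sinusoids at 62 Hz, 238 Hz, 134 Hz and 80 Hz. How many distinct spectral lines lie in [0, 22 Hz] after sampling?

fs/2 = 22 Hz.
62 Hz mod fs = 18 Hz.
18 Hz ≤ fs/2 = 22 Hz, appears at 18 Hz.
238 Hz mod fs = 18 Hz.
18 Hz ≤ fs/2 = 22 Hz, appears at 18 Hz.
134 Hz mod fs = 2 Hz.
2 Hz ≤ fs/2 = 22 Hz, appears at 2 Hz.
80 Hz mod fs = 36 Hz.
36 Hz > fs/2 = 22 Hz, folds to fs − 36 Hz = 8 Hz.
Distinct values: {2 Hz, 8 Hz, 18 Hz} → 3.

3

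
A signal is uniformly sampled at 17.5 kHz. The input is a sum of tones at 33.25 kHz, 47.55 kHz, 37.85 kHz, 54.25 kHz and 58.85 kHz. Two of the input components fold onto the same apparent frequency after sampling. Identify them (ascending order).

fs/2 = 8.75 kHz.
33.25 kHz mod fs = 15.75 kHz.
15.75 kHz > fs/2 = 8.75 kHz, folds to fs − 15.75 kHz = 1.75 kHz.
47.55 kHz mod fs = 12.55 kHz.
12.55 kHz > fs/2 = 8.75 kHz, folds to fs − 12.55 kHz = 4.95 kHz.
37.85 kHz mod fs = 2.85 kHz.
2.85 kHz ≤ fs/2 = 8.75 kHz, appears at 2.85 kHz.
54.25 kHz mod fs = 1.75 kHz.
1.75 kHz ≤ fs/2 = 8.75 kHz, appears at 1.75 kHz.
58.85 kHz mod fs = 6.35 kHz.
6.35 kHz ≤ fs/2 = 8.75 kHz, appears at 6.35 kHz.
33.25 kHz and 54.25 kHz both map to 1.75 kHz.

33.25 kHz, 54.25 kHz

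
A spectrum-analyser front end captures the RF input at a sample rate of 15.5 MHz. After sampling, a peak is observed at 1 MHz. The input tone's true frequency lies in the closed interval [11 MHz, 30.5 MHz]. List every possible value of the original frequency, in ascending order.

Frequencies that alias to 1 MHz are k·fs ± 1 MHz for integer k ≥ 0.
k=0: 1 MHz.
k=1: 14.5 MHz, 16.5 MHz.
k=2: 30 MHz, 32 MHz.
k=3: 45.5 MHz, 47.5 MHz.
Within [11 MHz, 30.5 MHz]: 14.5 MHz, 16.5 MHz, 30 MHz.

14.5 MHz, 16.5 MHz, 30 MHz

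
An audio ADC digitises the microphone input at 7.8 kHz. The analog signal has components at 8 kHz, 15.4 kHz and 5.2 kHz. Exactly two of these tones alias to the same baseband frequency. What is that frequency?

fs/2 = 3.9 kHz.
8 kHz mod fs = 0.2 kHz.
0.2 kHz ≤ fs/2 = 3.9 kHz, appears at 0.2 kHz.
15.4 kHz mod fs = 7.6 kHz.
7.6 kHz > fs/2 = 3.9 kHz, folds to fs − 7.6 kHz = 0.2 kHz.
5.2 kHz > fs/2 = 3.9 kHz, folds to fs − 5.2 kHz = 2.6 kHz.
8 kHz and 15.4 kHz both map to 0.2 kHz.

0.2 kHz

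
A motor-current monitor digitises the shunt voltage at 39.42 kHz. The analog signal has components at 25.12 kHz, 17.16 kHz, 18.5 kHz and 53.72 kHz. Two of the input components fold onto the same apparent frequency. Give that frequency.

fs/2 = 19.71 kHz.
25.12 kHz > fs/2 = 19.71 kHz, folds to fs − 25.12 kHz = 14.3 kHz.
17.16 kHz ≤ fs/2 = 19.71 kHz, passes unchanged.
18.5 kHz ≤ fs/2 = 19.71 kHz, passes unchanged.
53.72 kHz mod fs = 14.3 kHz.
14.3 kHz ≤ fs/2 = 19.71 kHz, appears at 14.3 kHz.
25.12 kHz and 53.72 kHz both map to 14.3 kHz.

14.3 kHz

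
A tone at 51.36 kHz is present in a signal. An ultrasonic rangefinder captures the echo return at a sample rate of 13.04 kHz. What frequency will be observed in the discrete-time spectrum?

51.36 kHz mod fs = 12.24 kHz.
12.24 kHz > fs/2 = 6.52 kHz, folds to fs − 12.24 kHz = 0.8 kHz.

0.8 kHz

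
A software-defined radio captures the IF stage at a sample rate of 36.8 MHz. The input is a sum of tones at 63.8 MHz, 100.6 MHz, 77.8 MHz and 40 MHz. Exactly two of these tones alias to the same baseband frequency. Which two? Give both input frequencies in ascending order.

63.8 MHz, 100.6 MHz

fs/2 = 18.4 MHz.
63.8 MHz mod fs = 27 MHz.
27 MHz > fs/2 = 18.4 MHz, folds to fs − 27 MHz = 9.8 MHz.
100.6 MHz mod fs = 27 MHz.
27 MHz > fs/2 = 18.4 MHz, folds to fs − 27 MHz = 9.8 MHz.
77.8 MHz mod fs = 4.2 MHz.
4.2 MHz ≤ fs/2 = 18.4 MHz, appears at 4.2 MHz.
40 MHz mod fs = 3.2 MHz.
3.2 MHz ≤ fs/2 = 18.4 MHz, appears at 3.2 MHz.
63.8 MHz and 100.6 MHz both map to 9.8 MHz.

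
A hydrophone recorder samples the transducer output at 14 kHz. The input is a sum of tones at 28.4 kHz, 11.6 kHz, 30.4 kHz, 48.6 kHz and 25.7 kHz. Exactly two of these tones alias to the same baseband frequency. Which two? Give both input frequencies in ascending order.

11.6 kHz, 30.4 kHz

fs/2 = 7 kHz.
28.4 kHz mod fs = 0.4 kHz.
0.4 kHz ≤ fs/2 = 7 kHz, appears at 0.4 kHz.
11.6 kHz > fs/2 = 7 kHz, folds to fs − 11.6 kHz = 2.4 kHz.
30.4 kHz mod fs = 2.4 kHz.
2.4 kHz ≤ fs/2 = 7 kHz, appears at 2.4 kHz.
48.6 kHz mod fs = 6.6 kHz.
6.6 kHz ≤ fs/2 = 7 kHz, appears at 6.6 kHz.
25.7 kHz mod fs = 11.7 kHz.
11.7 kHz > fs/2 = 7 kHz, folds to fs − 11.7 kHz = 2.3 kHz.
11.6 kHz and 30.4 kHz both map to 2.4 kHz.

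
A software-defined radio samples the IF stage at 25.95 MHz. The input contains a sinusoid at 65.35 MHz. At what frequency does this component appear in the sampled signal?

65.35 MHz mod fs = 13.45 MHz.
13.45 MHz > fs/2 = 12.975 MHz, folds to fs − 13.45 MHz = 12.5 MHz.

12.5 MHz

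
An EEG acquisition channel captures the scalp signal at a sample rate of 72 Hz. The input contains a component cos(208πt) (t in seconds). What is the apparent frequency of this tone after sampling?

32 Hz

ω = 208π rad/s → f = ω/(2π) = 104 Hz.
104 Hz mod fs = 32 Hz.
32 Hz ≤ fs/2 = 36 Hz, appears at 32 Hz.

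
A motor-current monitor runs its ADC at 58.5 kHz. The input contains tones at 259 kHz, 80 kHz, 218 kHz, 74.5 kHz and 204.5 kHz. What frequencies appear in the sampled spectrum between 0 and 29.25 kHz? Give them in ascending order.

fs/2 = 29.25 kHz.
259 kHz mod fs = 25 kHz.
25 kHz ≤ fs/2 = 29.25 kHz, appears at 25 kHz.
80 kHz mod fs = 21.5 kHz.
21.5 kHz ≤ fs/2 = 29.25 kHz, appears at 21.5 kHz.
218 kHz mod fs = 42.5 kHz.
42.5 kHz > fs/2 = 29.25 kHz, folds to fs − 42.5 kHz = 16 kHz.
74.5 kHz mod fs = 16 kHz.
16 kHz ≤ fs/2 = 29.25 kHz, appears at 16 kHz.
204.5 kHz mod fs = 29 kHz.
29 kHz ≤ fs/2 = 29.25 kHz, appears at 29 kHz.
Distinct values: {16 kHz, 21.5 kHz, 25 kHz, 29 kHz}.

16 kHz, 21.5 kHz, 25 kHz, 29 kHz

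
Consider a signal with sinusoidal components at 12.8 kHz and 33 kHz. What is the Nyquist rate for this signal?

Highest-frequency component: 33 kHz.
Nyquist rate = 2 × 33 kHz = 66 kHz.

66 kHz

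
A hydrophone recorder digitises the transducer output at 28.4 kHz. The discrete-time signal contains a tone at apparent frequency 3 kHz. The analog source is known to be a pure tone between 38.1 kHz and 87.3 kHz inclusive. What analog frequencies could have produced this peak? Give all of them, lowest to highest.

53.8 kHz, 59.8 kHz, 82.2 kHz

Frequencies that alias to 3 kHz are k·fs ± 3 kHz for integer k ≥ 0.
k=0: 3 kHz.
k=1: 25.4 kHz, 31.4 kHz.
k=2: 53.8 kHz, 59.8 kHz.
k=3: 82.2 kHz, 88.2 kHz.
k=4: 110.6 kHz, 116.6 kHz.
Within [38.1 kHz, 87.3 kHz]: 53.8 kHz, 59.8 kHz, 82.2 kHz.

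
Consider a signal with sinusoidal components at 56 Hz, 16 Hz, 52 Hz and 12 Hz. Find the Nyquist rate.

Highest-frequency component: 56 Hz.
Nyquist rate = 2 × 56 Hz = 112 Hz.

112 Hz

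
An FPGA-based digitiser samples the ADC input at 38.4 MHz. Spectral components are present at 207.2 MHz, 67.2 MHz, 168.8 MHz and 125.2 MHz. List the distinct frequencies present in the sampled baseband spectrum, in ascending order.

9.6 MHz, 10 MHz, 15.2 MHz

fs/2 = 19.2 MHz.
207.2 MHz mod fs = 15.2 MHz.
15.2 MHz ≤ fs/2 = 19.2 MHz, appears at 15.2 MHz.
67.2 MHz mod fs = 28.8 MHz.
28.8 MHz > fs/2 = 19.2 MHz, folds to fs − 28.8 MHz = 9.6 MHz.
168.8 MHz mod fs = 15.2 MHz.
15.2 MHz ≤ fs/2 = 19.2 MHz, appears at 15.2 MHz.
125.2 MHz mod fs = 10 MHz.
10 MHz ≤ fs/2 = 19.2 MHz, appears at 10 MHz.
Distinct values: {9.6 MHz, 10 MHz, 15.2 MHz}.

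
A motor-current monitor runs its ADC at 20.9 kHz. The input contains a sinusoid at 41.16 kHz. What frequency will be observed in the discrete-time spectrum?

41.16 kHz mod fs = 20.26 kHz.
20.26 kHz > fs/2 = 10.45 kHz, folds to fs − 20.26 kHz = 0.64 kHz.

0.64 kHz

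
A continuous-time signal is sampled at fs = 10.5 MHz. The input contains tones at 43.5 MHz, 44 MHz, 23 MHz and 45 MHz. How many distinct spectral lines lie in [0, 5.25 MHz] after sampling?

fs/2 = 5.25 MHz.
43.5 MHz mod fs = 1.5 MHz.
1.5 MHz ≤ fs/2 = 5.25 MHz, appears at 1.5 MHz.
44 MHz mod fs = 2 MHz.
2 MHz ≤ fs/2 = 5.25 MHz, appears at 2 MHz.
23 MHz mod fs = 2 MHz.
2 MHz ≤ fs/2 = 5.25 MHz, appears at 2 MHz.
45 MHz mod fs = 3 MHz.
3 MHz ≤ fs/2 = 5.25 MHz, appears at 3 MHz.
Distinct values: {1.5 MHz, 2 MHz, 3 MHz} → 3.

3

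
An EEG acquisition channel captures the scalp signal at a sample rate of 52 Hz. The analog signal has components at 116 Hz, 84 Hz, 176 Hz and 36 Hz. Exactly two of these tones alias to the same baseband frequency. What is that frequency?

20 Hz

fs/2 = 26 Hz.
116 Hz mod fs = 12 Hz.
12 Hz ≤ fs/2 = 26 Hz, appears at 12 Hz.
84 Hz mod fs = 32 Hz.
32 Hz > fs/2 = 26 Hz, folds to fs − 32 Hz = 20 Hz.
176 Hz mod fs = 20 Hz.
20 Hz ≤ fs/2 = 26 Hz, appears at 20 Hz.
36 Hz > fs/2 = 26 Hz, folds to fs − 36 Hz = 16 Hz.
84 Hz and 176 Hz both map to 20 Hz.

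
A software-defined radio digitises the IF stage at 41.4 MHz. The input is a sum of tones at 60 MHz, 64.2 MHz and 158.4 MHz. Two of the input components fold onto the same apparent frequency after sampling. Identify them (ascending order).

60 MHz, 64.2 MHz

fs/2 = 20.7 MHz.
60 MHz mod fs = 18.6 MHz.
18.6 MHz ≤ fs/2 = 20.7 MHz, appears at 18.6 MHz.
64.2 MHz mod fs = 22.8 MHz.
22.8 MHz > fs/2 = 20.7 MHz, folds to fs − 22.8 MHz = 18.6 MHz.
158.4 MHz mod fs = 34.2 MHz.
34.2 MHz > fs/2 = 20.7 MHz, folds to fs − 34.2 MHz = 7.2 MHz.
60 MHz and 64.2 MHz both map to 18.6 MHz.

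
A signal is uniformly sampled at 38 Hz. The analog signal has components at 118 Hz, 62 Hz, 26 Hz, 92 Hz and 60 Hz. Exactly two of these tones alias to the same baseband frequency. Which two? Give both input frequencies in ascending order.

60 Hz, 92 Hz

fs/2 = 19 Hz.
118 Hz mod fs = 4 Hz.
4 Hz ≤ fs/2 = 19 Hz, appears at 4 Hz.
62 Hz mod fs = 24 Hz.
24 Hz > fs/2 = 19 Hz, folds to fs − 24 Hz = 14 Hz.
26 Hz > fs/2 = 19 Hz, folds to fs − 26 Hz = 12 Hz.
92 Hz mod fs = 16 Hz.
16 Hz ≤ fs/2 = 19 Hz, appears at 16 Hz.
60 Hz mod fs = 22 Hz.
22 Hz > fs/2 = 19 Hz, folds to fs − 22 Hz = 16 Hz.
60 Hz and 92 Hz both map to 16 Hz.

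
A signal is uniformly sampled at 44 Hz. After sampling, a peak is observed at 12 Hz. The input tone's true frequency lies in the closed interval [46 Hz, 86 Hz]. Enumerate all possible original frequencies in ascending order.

56 Hz, 76 Hz

Frequencies that alias to 12 Hz are k·fs ± 12 Hz for integer k ≥ 0.
k=0: 12 Hz.
k=1: 32 Hz, 56 Hz.
k=2: 76 Hz, 100 Hz.
k=3: 120 Hz, 144 Hz.
Within [46 Hz, 86 Hz]: 56 Hz, 76 Hz.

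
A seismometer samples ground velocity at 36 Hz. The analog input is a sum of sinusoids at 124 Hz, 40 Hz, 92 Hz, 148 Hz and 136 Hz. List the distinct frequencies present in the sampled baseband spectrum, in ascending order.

fs/2 = 18 Hz.
124 Hz mod fs = 16 Hz.
16 Hz ≤ fs/2 = 18 Hz, appears at 16 Hz.
40 Hz mod fs = 4 Hz.
4 Hz ≤ fs/2 = 18 Hz, appears at 4 Hz.
92 Hz mod fs = 20 Hz.
20 Hz > fs/2 = 18 Hz, folds to fs − 20 Hz = 16 Hz.
148 Hz mod fs = 4 Hz.
4 Hz ≤ fs/2 = 18 Hz, appears at 4 Hz.
136 Hz mod fs = 28 Hz.
28 Hz > fs/2 = 18 Hz, folds to fs − 28 Hz = 8 Hz.
Distinct values: {4 Hz, 8 Hz, 16 Hz}.

4 Hz, 8 Hz, 16 Hz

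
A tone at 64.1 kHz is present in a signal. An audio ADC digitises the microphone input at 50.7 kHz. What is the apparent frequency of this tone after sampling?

64.1 kHz mod fs = 13.4 kHz.
13.4 kHz ≤ fs/2 = 25.35 kHz, appears at 13.4 kHz.

13.4 kHz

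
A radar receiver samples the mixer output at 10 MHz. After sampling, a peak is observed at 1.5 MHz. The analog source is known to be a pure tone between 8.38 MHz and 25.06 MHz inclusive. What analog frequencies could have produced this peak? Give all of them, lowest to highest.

Frequencies that alias to 1.5 MHz are k·fs ± 1.5 MHz for integer k ≥ 0.
k=0: 1.5 MHz.
k=1: 8.5 MHz, 11.5 MHz.
k=2: 18.5 MHz, 21.5 MHz.
k=3: 28.5 MHz, 31.5 MHz.
Within [8.38 MHz, 25.06 MHz]: 8.5 MHz, 11.5 MHz, 18.5 MHz, 21.5 MHz.

8.5 MHz, 11.5 MHz, 18.5 MHz, 21.5 MHz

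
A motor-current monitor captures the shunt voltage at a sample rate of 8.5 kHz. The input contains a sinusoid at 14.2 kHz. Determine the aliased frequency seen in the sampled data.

14.2 kHz mod fs = 5.7 kHz.
5.7 kHz > fs/2 = 4.25 kHz, folds to fs − 5.7 kHz = 2.8 kHz.

2.8 kHz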